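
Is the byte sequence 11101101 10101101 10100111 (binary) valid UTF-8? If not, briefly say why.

Structurally a 3-byte sequence; payload = 0xDB67.
But 0xDB67 is in U+D800–U+DFFF, the surrogate range. Surrogates are not Unicode scalar values and are forbidden in UTF-8.

invalid (encodes a surrogate (U+D800–U+DFFF))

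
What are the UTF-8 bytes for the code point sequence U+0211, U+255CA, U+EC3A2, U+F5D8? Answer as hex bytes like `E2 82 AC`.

U+0211: 2-byte form → C8 91.
U+255CA: 4-byte form → F0 A5 97 8A.
U+EC3A2: 4-byte form → F3 AC 8E A2.
U+F5D8: 3-byte form → EF 97 98.
Concatenated (13 bytes): C8 91 F0 A5 97 8A F3 AC 8E A2 EF 97 98.

C8 91 F0 A5 97 8A F3 AC 8E A2 EF 97 98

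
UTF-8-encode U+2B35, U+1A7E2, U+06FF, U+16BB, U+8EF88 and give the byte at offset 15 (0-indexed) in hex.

0x88

U+2B35 → 3-byte form E2 AC B5 at offsets 0–2.
U+1A7E2 → 4-byte form F0 9A 9F A2 at offsets 3–6.
U+06FF → 2-byte form DB BF at offsets 7–8.
U+16BB → 3-byte form E1 9A BB at offsets 9–11.
U+8EF88 → 4-byte form F2 8E BE 88 at offsets 12–15.
Offset 15 falls in char 5's range; it's byte 4 of F2 8E BE 88 = 0x88.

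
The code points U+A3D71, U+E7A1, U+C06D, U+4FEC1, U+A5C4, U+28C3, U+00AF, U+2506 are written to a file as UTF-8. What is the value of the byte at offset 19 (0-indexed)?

U+A3D71 → 4-byte form F2 A3 B5 B1 at offsets 0–3.
U+E7A1 → 3-byte form EE 9E A1 at offsets 4–6.
U+C06D → 3-byte form EC 81 AD at offsets 7–9.
U+4FEC1 → 4-byte form F1 8F BB 81 at offsets 10–13.
U+A5C4 → 3-byte form EA 97 84 at offsets 14–16.
U+28C3 → 3-byte form E2 A3 83 at offsets 17–19.
Offset 19 falls in char 6's range; it's byte 3 of E2 A3 83 = 0x83.

0x83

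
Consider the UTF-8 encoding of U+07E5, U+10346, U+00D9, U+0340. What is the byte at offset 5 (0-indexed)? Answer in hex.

U+07E5 → 2-byte form DF A5 at offsets 0–1.
U+10346 → 4-byte form F0 90 8D 86 at offsets 2–5.
Offset 5 falls in char 2's range; it's byte 4 of F0 90 8D 86 = 0x86.

0x86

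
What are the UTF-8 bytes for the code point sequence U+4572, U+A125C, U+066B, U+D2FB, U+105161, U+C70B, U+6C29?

U+4572: 3-byte form → E4 95 B2.
U+A125C: 4-byte form → F2 A1 89 9C.
U+066B: 2-byte form → D9 AB.
U+D2FB: 3-byte form → ED 8B BB.
U+105161: 4-byte form → F4 85 85 A1.
U+C70B: 3-byte form → EC 9C 8B.
U+6C29: 3-byte form → E6 B0 A9.
Concatenated (22 bytes): E4 95 B2 F2 A1 89 9C D9 AB ED 8B BB F4 85 85 A1 EC 9C 8B E6 B0 A9.

E4 95 B2 F2 A1 89 9C D9 AB ED 8B BB F4 85 85 A1 EC 9C 8B E6 B0 A9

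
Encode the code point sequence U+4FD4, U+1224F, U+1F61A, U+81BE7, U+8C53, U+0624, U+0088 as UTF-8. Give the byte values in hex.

E4 BF 94 F0 92 89 8F F0 9F 98 9A F2 81 AF A7 E8 B1 93 D8 A4 C2 88

U+4FD4: 3-byte form → E4 BF 94.
U+1224F: 4-byte form → F0 92 89 8F.
U+1F61A: 4-byte form → F0 9F 98 9A.
U+81BE7: 4-byte form → F2 81 AF A7.
U+8C53: 3-byte form → E8 B1 93.
U+0624: 2-byte form → D8 A4.
U+0088: 2-byte form → C2 88.
Concatenated (22 bytes): E4 BF 94 F0 92 89 8F F0 9F 98 9A F2 81 AF A7 E8 B1 93 D8 A4 C2 88.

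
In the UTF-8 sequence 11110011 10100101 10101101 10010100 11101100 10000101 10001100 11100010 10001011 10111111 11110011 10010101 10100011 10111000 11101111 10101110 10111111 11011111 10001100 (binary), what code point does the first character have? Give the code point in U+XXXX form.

Offset 0: leading byte 0xF3 = 11110011 → 4-byte char #1 = F3 A5 AD 94.
Leading byte 0xF3 = 11110011 matches 11110xxx → 4-byte sequence.
Byte 1: 0xF3 = 11110011, payload 011 (3 bits).
Byte 2: 0xA5 = 10100101 (10xxxxxx ✓), payload 100101.
Byte 3: 0xAD = 10101101 (10xxxxxx ✓), payload 101101.
Byte 4: 0x94 = 10010100 (10xxxxxx ✓), payload 010100.
Concatenate: 011100101101101010100 = 0xE5B54 (21 bits → U+E5B54).

U+E5B54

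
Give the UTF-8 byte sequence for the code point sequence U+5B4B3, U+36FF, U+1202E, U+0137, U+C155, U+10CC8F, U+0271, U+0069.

U+5B4B3: 4-byte form → F1 9B 92 B3.
U+36FF: 3-byte form → E3 9B BF.
U+1202E: 4-byte form → F0 92 80 AE.
U+0137: 2-byte form → C4 B7.
U+C155: 3-byte form → EC 85 95.
U+10CC8F: 4-byte form → F4 8C B2 8F.
U+0271: 2-byte form → C9 B1.
U+0069: 1-byte form → 69.
Concatenated (23 bytes): F1 9B 92 B3 E3 9B BF F0 92 80 AE C4 B7 EC 85 95 F4 8C B2 8F C9 B1 69.

F1 9B 92 B3 E3 9B BF F0 92 80 AE C4 B7 EC 85 95 F4 8C B2 8F C9 B1 69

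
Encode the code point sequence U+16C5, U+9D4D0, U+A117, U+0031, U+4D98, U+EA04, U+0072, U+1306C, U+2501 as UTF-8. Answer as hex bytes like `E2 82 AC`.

U+16C5: 3-byte form → E1 9B 85.
U+9D4D0: 4-byte form → F2 9D 93 90.
U+A117: 3-byte form → EA 84 97.
U+0031: 1-byte form → 31.
U+4D98: 3-byte form → E4 B6 98.
U+EA04: 3-byte form → EE A8 84.
U+0072: 1-byte form → 72.
U+1306C: 4-byte form → F0 93 81 AC.
U+2501: 3-byte form → E2 94 81.
Concatenated (25 bytes): E1 9B 85 F2 9D 93 90 EA 84 97 31 E4 B6 98 EE A8 84 72 F0 93 81 AC E2 94 81.

E1 9B 85 F2 9D 93 90 EA 84 97 31 E4 B6 98 EE A8 84 72 F0 93 81 AC E2 94 81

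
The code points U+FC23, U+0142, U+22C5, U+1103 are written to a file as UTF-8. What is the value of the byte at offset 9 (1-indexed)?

0xE1

1-indexed offset 9 is 0-indexed offset 8.
U+FC23 → 3-byte form EF B0 A3 at offsets 0–2.
U+0142 → 2-byte form C5 82 at offsets 3–4.
U+22C5 → 3-byte form E2 8B 85 at offsets 5–7.
U+1103 → 3-byte form E1 84 83 at offsets 8–10.
Offset 8 falls in char 4's range; it's byte 1 of E1 84 83 = 0xE1.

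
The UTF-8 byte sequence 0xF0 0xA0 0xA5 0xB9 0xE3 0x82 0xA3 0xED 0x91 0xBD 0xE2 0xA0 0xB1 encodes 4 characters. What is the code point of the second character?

Offset 0: leading byte 0xF0 = 11110000 → 4-byte char #1 = F0 A0 A5 B9.
Offset 4: leading byte 0xE3 = 11100011 → 3-byte char #2 = E3 82 A3.
Leading byte 0xE3 = 11100011 matches 1110xxxx → 3-byte sequence.
Byte 1: 0xE3 = 11100011, payload 0011 (4 bits).
Byte 2: 0x82 = 10000010 (10xxxxxx ✓), payload 000010.
Byte 3: 0xA3 = 10100011 (10xxxxxx ✓), payload 100011.
Concatenate: 0011000010100011 = 0x30A3 (16 bits → U+30A3).

U+30A3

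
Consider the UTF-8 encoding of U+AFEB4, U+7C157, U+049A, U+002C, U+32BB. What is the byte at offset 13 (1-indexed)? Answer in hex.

0x8A

1-indexed offset 13 is 0-indexed offset 12.
U+AFEB4 → 4-byte form F2 AF BA B4 at offsets 0–3.
U+7C157 → 4-byte form F1 BC 85 97 at offsets 4–7.
U+049A → 2-byte form D2 9A at offsets 8–9.
U+002C → 1-byte form 2C at offsets 10–10.
U+32BB → 3-byte form E3 8A BB at offsets 11–13.
Offset 12 falls in char 5's range; it's byte 2 of E3 8A BB = 0x8A.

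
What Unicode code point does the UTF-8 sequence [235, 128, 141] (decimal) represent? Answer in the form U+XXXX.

U+B00D

Leading byte 0xEB = 11101011 matches 1110xxxx → 3-byte sequence.
Byte 1: 0xEB = 11101011, payload 1011 (4 bits).
Byte 2: 0x80 = 10000000 (10xxxxxx ✓), payload 000000.
Byte 3: 0x8D = 10001101 (10xxxxxx ✓), payload 001101.
Concatenate: 1011000000001101 = 0xB00D (16 bits → U+B00D).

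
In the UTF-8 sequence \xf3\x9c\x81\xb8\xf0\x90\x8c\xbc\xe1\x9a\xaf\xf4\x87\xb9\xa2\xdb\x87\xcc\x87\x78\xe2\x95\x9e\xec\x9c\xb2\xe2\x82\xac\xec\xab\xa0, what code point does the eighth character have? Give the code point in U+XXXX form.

U+255E

Offset 0: leading byte 0xF3 = 11110011 → 4-byte char #1 = F3 9C 81 B8.
Offset 4: leading byte 0xF0 = 11110000 → 4-byte char #2 = F0 90 8C BC.
Offset 8: leading byte 0xE1 = 11100001 → 3-byte char #3 = E1 9A AF.
Offset 11: leading byte 0xF4 = 11110100 → 4-byte char #4 = F4 87 B9 A2.
Offset 15: leading byte 0xDB = 11011011 → 2-byte char #5 = DB 87.
Offset 17: leading byte 0xCC = 11001100 → 2-byte char #6 = CC 87.
Offset 19: leading byte 0x78 = 01111000 → 1-byte char #7 = 78.
Offset 20: leading byte 0xE2 = 11100010 → 3-byte char #8 = E2 95 9E.
Leading byte 0xE2 = 11100010 matches 1110xxxx → 3-byte sequence.
Byte 1: 0xE2 = 11100010, payload 0010 (4 bits).
Byte 2: 0x95 = 10010101 (10xxxxxx ✓), payload 010101.
Byte 3: 0x9E = 10011110 (10xxxxxx ✓), payload 011110.
Concatenate: 0010010101011110 = 0x255E (16 bits → U+255E).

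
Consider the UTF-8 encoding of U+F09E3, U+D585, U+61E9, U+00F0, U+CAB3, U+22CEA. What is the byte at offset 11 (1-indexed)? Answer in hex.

0xC3

1-indexed offset 11 is 0-indexed offset 10.
U+F09E3 → 4-byte form F3 B0 A7 A3 at offsets 0–3.
U+D585 → 3-byte form ED 96 85 at offsets 4–6.
U+61E9 → 3-byte form E6 87 A9 at offsets 7–9.
U+00F0 → 2-byte form C3 B0 at offsets 10–11.
Offset 10 falls in char 4's range; it's byte 1 of C3 B0 = 0xC3.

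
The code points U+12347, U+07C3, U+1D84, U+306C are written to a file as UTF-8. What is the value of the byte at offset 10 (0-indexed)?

0x81

U+12347 → 4-byte form F0 92 8D 87 at offsets 0–3.
U+07C3 → 2-byte form DF 83 at offsets 4–5.
U+1D84 → 3-byte form E1 B6 84 at offsets 6–8.
U+306C → 3-byte form E3 81 AC at offsets 9–11.
Offset 10 falls in char 4's range; it's byte 2 of E3 81 AC = 0x81.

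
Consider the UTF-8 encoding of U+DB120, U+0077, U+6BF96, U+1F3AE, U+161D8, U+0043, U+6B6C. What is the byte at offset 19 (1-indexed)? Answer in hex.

0xE6

1-indexed offset 19 is 0-indexed offset 18.
U+DB120 → 4-byte form F3 9B 84 A0 at offsets 0–3.
U+0077 → 1-byte form 77 at offsets 4–4.
U+6BF96 → 4-byte form F1 AB BE 96 at offsets 5–8.
U+1F3AE → 4-byte form F0 9F 8E AE at offsets 9–12.
U+161D8 → 4-byte form F0 96 87 98 at offsets 13–16.
U+0043 → 1-byte form 43 at offsets 17–17.
U+6B6C → 3-byte form E6 AD AC at offsets 18–20.
Offset 18 falls in char 7's range; it's byte 1 of E6 AD AC = 0xE6.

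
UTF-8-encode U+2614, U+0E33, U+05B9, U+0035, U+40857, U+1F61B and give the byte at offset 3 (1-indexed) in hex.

1-indexed offset 3 is 0-indexed offset 2.
U+2614 → 3-byte form E2 98 94 at offsets 0–2.
Offset 2 falls in char 1's range; it's byte 3 of E2 98 94 = 0x94.

0x94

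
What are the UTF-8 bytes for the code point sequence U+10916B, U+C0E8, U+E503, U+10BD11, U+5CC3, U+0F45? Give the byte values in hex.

U+10916B: 4-byte form → F4 89 85 AB.
U+C0E8: 3-byte form → EC 83 A8.
U+E503: 3-byte form → EE 94 83.
U+10BD11: 4-byte form → F4 8B B4 91.
U+5CC3: 3-byte form → E5 B3 83.
U+0F45: 3-byte form → E0 BD 85.
Concatenated (20 bytes): F4 89 85 AB EC 83 A8 EE 94 83 F4 8B B4 91 E5 B3 83 E0 BD 85.

F4 89 85 AB EC 83 A8 EE 94 83 F4 8B B4 91 E5 B3 83 E0 BD 85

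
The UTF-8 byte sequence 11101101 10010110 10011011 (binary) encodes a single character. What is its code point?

U+D59B

Leading byte 0xED = 11101101 matches 1110xxxx → 3-byte sequence.
Byte 1: 0xED = 11101101, payload 1101 (4 bits).
Byte 2: 0x96 = 10010110 (10xxxxxx ✓), payload 010110.
Byte 3: 0x9B = 10011011 (10xxxxxx ✓), payload 011011.
Concatenate: 1101010110011011 = 0xD59B (16 bits → U+D59B).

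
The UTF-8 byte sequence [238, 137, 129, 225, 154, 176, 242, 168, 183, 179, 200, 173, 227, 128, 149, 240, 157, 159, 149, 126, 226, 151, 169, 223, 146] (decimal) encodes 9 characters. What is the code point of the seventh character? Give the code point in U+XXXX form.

Offset 0: leading byte 0xEE = 11101110 → 3-byte char #1 = EE 89 81.
Offset 3: leading byte 0xE1 = 11100001 → 3-byte char #2 = E1 9A B0.
Offset 6: leading byte 0xF2 = 11110010 → 4-byte char #3 = F2 A8 B7 B3.
Offset 10: leading byte 0xC8 = 11001000 → 2-byte char #4 = C8 AD.
Offset 12: leading byte 0xE3 = 11100011 → 3-byte char #5 = E3 80 95.
Offset 15: leading byte 0xF0 = 11110000 → 4-byte char #6 = F0 9D 9F 95.
Offset 19: leading byte 0x7E = 01111110 → 1-byte char #7 = 7E.
Leading byte 0x7E = 01111110 matches 0xxxxxxx → 1-byte sequence.
Byte 1: 0x7E = 01111110, payload 1111110 (7 bits).
Concatenate: 1111110 = 0x7E (7 bits → U+007E).

U+007E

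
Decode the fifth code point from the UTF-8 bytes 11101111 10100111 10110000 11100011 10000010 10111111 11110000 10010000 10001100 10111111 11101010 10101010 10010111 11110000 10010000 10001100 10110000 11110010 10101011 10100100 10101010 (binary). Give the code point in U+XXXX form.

U+10330

Offset 0: leading byte 0xEF = 11101111 → 3-byte char #1 = EF A7 B0.
Offset 3: leading byte 0xE3 = 11100011 → 3-byte char #2 = E3 82 BF.
Offset 6: leading byte 0xF0 = 11110000 → 4-byte char #3 = F0 90 8C BF.
Offset 10: leading byte 0xEA = 11101010 → 3-byte char #4 = EA AA 97.
Offset 13: leading byte 0xF0 = 11110000 → 4-byte char #5 = F0 90 8C B0.
Leading byte 0xF0 = 11110000 matches 11110xxx → 4-byte sequence.
Byte 1: 0xF0 = 11110000, payload 000 (3 bits).
Byte 2: 0x90 = 10010000 (10xxxxxx ✓), payload 010000.
Byte 3: 0x8C = 10001100 (10xxxxxx ✓), payload 001100.
Byte 4: 0xB0 = 10110000 (10xxxxxx ✓), payload 110000.
Concatenate: 000010000001100110000 = 0x10330 (21 bits → U+10330).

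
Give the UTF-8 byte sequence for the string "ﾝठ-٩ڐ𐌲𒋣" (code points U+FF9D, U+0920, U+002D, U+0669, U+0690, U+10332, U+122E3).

U+FF9D: 3-byte form → EF BE 9D.
U+0920: 3-byte form → E0 A4 A0.
U+002D: 1-byte form → 2D.
U+0669: 2-byte form → D9 A9.
U+0690: 2-byte form → DA 90.
U+10332: 4-byte form → F0 90 8C B2.
U+122E3: 4-byte form → F0 92 8B A3.
Concatenated (19 bytes): EF BE 9D E0 A4 A0 2D D9 A9 DA 90 F0 90 8C B2 F0 92 8B A3.

EF BE 9D E0 A4 A0 2D D9 A9 DA 90 F0 90 8C B2 F0 92 8B A3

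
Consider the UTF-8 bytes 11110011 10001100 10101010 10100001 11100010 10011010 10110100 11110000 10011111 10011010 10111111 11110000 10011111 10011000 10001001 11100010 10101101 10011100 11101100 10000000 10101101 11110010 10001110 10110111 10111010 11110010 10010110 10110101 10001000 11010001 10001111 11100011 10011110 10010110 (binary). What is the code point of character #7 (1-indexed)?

U+8EDFA

Offset 0: leading byte 0xF3 = 11110011 → 4-byte char #1 = F3 8C AA A1.
Offset 4: leading byte 0xE2 = 11100010 → 3-byte char #2 = E2 9A B4.
Offset 7: leading byte 0xF0 = 11110000 → 4-byte char #3 = F0 9F 9A BF.
Offset 11: leading byte 0xF0 = 11110000 → 4-byte char #4 = F0 9F 98 89.
Offset 15: leading byte 0xE2 = 11100010 → 3-byte char #5 = E2 AD 9C.
Offset 18: leading byte 0xEC = 11101100 → 3-byte char #6 = EC 80 AD.
Offset 21: leading byte 0xF2 = 11110010 → 4-byte char #7 = F2 8E B7 BA.
Leading byte 0xF2 = 11110010 matches 11110xxx → 4-byte sequence.
Byte 1: 0xF2 = 11110010, payload 010 (3 bits).
Byte 2: 0x8E = 10001110 (10xxxxxx ✓), payload 001110.
Byte 3: 0xB7 = 10110111 (10xxxxxx ✓), payload 110111.
Byte 4: 0xBA = 10111010 (10xxxxxx ✓), payload 111010.
Concatenate: 010001110110111111010 = 0x8EDFA (21 bits → U+8EDFA).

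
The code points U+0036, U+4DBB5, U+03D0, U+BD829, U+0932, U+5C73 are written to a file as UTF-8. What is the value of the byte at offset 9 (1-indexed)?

1-indexed offset 9 is 0-indexed offset 8.
U+0036 → 1-byte form 36 at offsets 0–0.
U+4DBB5 → 4-byte form F1 8D AE B5 at offsets 1–4.
U+03D0 → 2-byte form CF 90 at offsets 5–6.
U+BD829 → 4-byte form F2 BD A0 A9 at offsets 7–10.
Offset 8 falls in char 4's range; it's byte 2 of F2 BD A0 A9 = 0xBD.

0xBD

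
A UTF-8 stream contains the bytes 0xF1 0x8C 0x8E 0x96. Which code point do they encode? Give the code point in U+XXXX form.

U+4C396

Leading byte 0xF1 = 11110001 matches 11110xxx → 4-byte sequence.
Byte 1: 0xF1 = 11110001, payload 001 (3 bits).
Byte 2: 0x8C = 10001100 (10xxxxxx ✓), payload 001100.
Byte 3: 0x8E = 10001110 (10xxxxxx ✓), payload 001110.
Byte 4: 0x96 = 10010110 (10xxxxxx ✓), payload 010110.
Concatenate: 001001100001110010110 = 0x4C396 (21 bits → U+4C396).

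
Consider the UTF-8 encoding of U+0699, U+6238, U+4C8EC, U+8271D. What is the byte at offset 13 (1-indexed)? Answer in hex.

1-indexed offset 13 is 0-indexed offset 12.
U+0699 → 2-byte form DA 99 at offsets 0–1.
U+6238 → 3-byte form E6 88 B8 at offsets 2–4.
U+4C8EC → 4-byte form F1 8C A3 AC at offsets 5–8.
U+8271D → 4-byte form F2 82 9C 9D at offsets 9–12.
Offset 12 falls in char 4's range; it's byte 4 of F2 82 9C 9D = 0x9D.

0x9D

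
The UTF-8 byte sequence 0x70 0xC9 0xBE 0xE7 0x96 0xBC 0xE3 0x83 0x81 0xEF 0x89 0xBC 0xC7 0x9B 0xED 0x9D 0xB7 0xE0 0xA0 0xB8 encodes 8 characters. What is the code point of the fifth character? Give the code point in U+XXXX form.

Offset 0: leading byte 0x70 = 01110000 → 1-byte char #1 = 70.
Offset 1: leading byte 0xC9 = 11001001 → 2-byte char #2 = C9 BE.
Offset 3: leading byte 0xE7 = 11100111 → 3-byte char #3 = E7 96 BC.
Offset 6: leading byte 0xE3 = 11100011 → 3-byte char #4 = E3 83 81.
Offset 9: leading byte 0xEF = 11101111 → 3-byte char #5 = EF 89 BC.
Leading byte 0xEF = 11101111 matches 1110xxxx → 3-byte sequence.
Byte 1: 0xEF = 11101111, payload 1111 (4 bits).
Byte 2: 0x89 = 10001001 (10xxxxxx ✓), payload 001001.
Byte 3: 0xBC = 10111100 (10xxxxxx ✓), payload 111100.
Concatenate: 1111001001111100 = 0xF27C (16 bits → U+F27C).

U+F27C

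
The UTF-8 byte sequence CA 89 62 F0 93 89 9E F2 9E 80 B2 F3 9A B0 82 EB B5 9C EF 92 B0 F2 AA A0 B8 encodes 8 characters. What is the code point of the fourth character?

Offset 0: leading byte 0xCA = 11001010 → 2-byte char #1 = CA 89.
Offset 2: leading byte 0x62 = 01100010 → 1-byte char #2 = 62.
Offset 3: leading byte 0xF0 = 11110000 → 4-byte char #3 = F0 93 89 9E.
Offset 7: leading byte 0xF2 = 11110010 → 4-byte char #4 = F2 9E 80 B2.
Leading byte 0xF2 = 11110010 matches 11110xxx → 4-byte sequence.
Byte 1: 0xF2 = 11110010, payload 010 (3 bits).
Byte 2: 0x9E = 10011110 (10xxxxxx ✓), payload 011110.
Byte 3: 0x80 = 10000000 (10xxxxxx ✓), payload 000000.
Byte 4: 0xB2 = 10110010 (10xxxxxx ✓), payload 110010.
Concatenate: 010011110000000110010 = 0x9E032 (21 bits → U+9E032).

U+9E032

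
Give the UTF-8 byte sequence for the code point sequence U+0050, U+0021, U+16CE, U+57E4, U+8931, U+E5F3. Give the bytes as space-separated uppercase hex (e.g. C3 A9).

50 21 E1 9B 8E E5 9F A4 E8 A4 B1 EE 97 B3

U+0050: 1-byte form → 50.
U+0021: 1-byte form → 21.
U+16CE: 3-byte form → E1 9B 8E.
U+57E4: 3-byte form → E5 9F A4.
U+8931: 3-byte form → E8 A4 B1.
U+E5F3: 3-byte form → EE 97 B3.
Concatenated (14 bytes): 50 21 E1 9B 8E E5 9F A4 E8 A4 B1 EE 97 B3.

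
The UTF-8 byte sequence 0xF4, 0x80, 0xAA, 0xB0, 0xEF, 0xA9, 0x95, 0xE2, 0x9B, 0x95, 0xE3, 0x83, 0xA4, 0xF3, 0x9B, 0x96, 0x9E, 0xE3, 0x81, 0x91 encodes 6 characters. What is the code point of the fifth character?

U+DB59E

Offset 0: leading byte 0xF4 = 11110100 → 4-byte char #1 = F4 80 AA B0.
Offset 4: leading byte 0xEF = 11101111 → 3-byte char #2 = EF A9 95.
Offset 7: leading byte 0xE2 = 11100010 → 3-byte char #3 = E2 9B 95.
Offset 10: leading byte 0xE3 = 11100011 → 3-byte char #4 = E3 83 A4.
Offset 13: leading byte 0xF3 = 11110011 → 4-byte char #5 = F3 9B 96 9E.
Leading byte 0xF3 = 11110011 matches 11110xxx → 4-byte sequence.
Byte 1: 0xF3 = 11110011, payload 011 (3 bits).
Byte 2: 0x9B = 10011011 (10xxxxxx ✓), payload 011011.
Byte 3: 0x96 = 10010110 (10xxxxxx ✓), payload 010110.
Byte 4: 0x9E = 10011110 (10xxxxxx ✓), payload 011110.
Concatenate: 011011011010110011110 = 0xDB59E (21 bits → U+DB59E).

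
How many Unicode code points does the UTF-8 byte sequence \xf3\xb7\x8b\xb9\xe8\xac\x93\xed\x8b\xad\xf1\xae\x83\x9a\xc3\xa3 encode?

Byte at offset 0: 0xF3 = 11110011 → 4-byte char (#1). Advance 4.
Byte at offset 4: 0xE8 = 11101000 → 3-byte char (#2). Advance 3.
Byte at offset 7: 0xED = 11101101 → 3-byte char (#3). Advance 3.
Byte at offset 10: 0xF1 = 11110001 → 4-byte char (#4). Advance 4.
Byte at offset 14: 0xC3 = 11000011 → 2-byte char (#5). Advance 2.
Reached end at offset 16 after 5 code points.

5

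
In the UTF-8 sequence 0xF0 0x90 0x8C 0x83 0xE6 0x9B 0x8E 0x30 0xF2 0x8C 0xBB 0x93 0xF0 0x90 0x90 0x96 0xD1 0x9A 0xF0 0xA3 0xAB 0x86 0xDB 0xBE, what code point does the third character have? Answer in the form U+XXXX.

Offset 0: leading byte 0xF0 = 11110000 → 4-byte char #1 = F0 90 8C 83.
Offset 4: leading byte 0xE6 = 11100110 → 3-byte char #2 = E6 9B 8E.
Offset 7: leading byte 0x30 = 00110000 → 1-byte char #3 = 30.
Leading byte 0x30 = 00110000 matches 0xxxxxxx → 1-byte sequence.
Byte 1: 0x30 = 00110000, payload 0110000 (7 bits).
Concatenate: 0110000 = 0x30 (7 bits → U+0030).

U+0030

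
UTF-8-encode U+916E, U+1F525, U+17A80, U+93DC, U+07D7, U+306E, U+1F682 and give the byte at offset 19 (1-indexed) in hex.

0xAE

1-indexed offset 19 is 0-indexed offset 18.
U+916E → 3-byte form E9 85 AE at offsets 0–2.
U+1F525 → 4-byte form F0 9F 94 A5 at offsets 3–6.
U+17A80 → 4-byte form F0 97 AA 80 at offsets 7–10.
U+93DC → 3-byte form E9 8F 9C at offsets 11–13.
U+07D7 → 2-byte form DF 97 at offsets 14–15.
U+306E → 3-byte form E3 81 AE at offsets 16–18.
Offset 18 falls in char 6's range; it's byte 3 of E3 81 AE = 0xAE.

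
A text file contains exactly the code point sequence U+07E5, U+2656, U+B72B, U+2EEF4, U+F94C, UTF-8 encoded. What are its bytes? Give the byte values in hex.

DF A5 E2 99 96 EB 9C AB F0 AE BB B4 EF A5 8C

U+07E5: 2-byte form → DF A5.
U+2656: 3-byte form → E2 99 96.
U+B72B: 3-byte form → EB 9C AB.
U+2EEF4: 4-byte form → F0 AE BB B4.
U+F94C: 3-byte form → EF A5 8C.
Concatenated (15 bytes): DF A5 E2 99 96 EB 9C AB F0 AE BB B4 EF A5 8C.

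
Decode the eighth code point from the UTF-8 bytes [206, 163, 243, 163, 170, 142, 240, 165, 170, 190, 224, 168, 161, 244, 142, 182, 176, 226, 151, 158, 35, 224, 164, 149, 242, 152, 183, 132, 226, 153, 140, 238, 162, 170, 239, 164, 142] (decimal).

Offset 0: leading byte 0xCE = 11001110 → 2-byte char #1 = CE A3.
Offset 2: leading byte 0xF3 = 11110011 → 4-byte char #2 = F3 A3 AA 8E.
Offset 6: leading byte 0xF0 = 11110000 → 4-byte char #3 = F0 A5 AA BE.
Offset 10: leading byte 0xE0 = 11100000 → 3-byte char #4 = E0 A8 A1.
Offset 13: leading byte 0xF4 = 11110100 → 4-byte char #5 = F4 8E B6 B0.
Offset 17: leading byte 0xE2 = 11100010 → 3-byte char #6 = E2 97 9E.
Offset 20: leading byte 0x23 = 00100011 → 1-byte char #7 = 23.
Offset 21: leading byte 0xE0 = 11100000 → 3-byte char #8 = E0 A4 95.
Leading byte 0xE0 = 11100000 matches 1110xxxx → 3-byte sequence.
Byte 1: 0xE0 = 11100000, payload 0000 (4 bits).
Byte 2: 0xA4 = 10100100 (10xxxxxx ✓), payload 100100.
Byte 3: 0x95 = 10010101 (10xxxxxx ✓), payload 010101.
Concatenate: 0000100100010101 = 0x915 (16 bits → U+0915).

U+0915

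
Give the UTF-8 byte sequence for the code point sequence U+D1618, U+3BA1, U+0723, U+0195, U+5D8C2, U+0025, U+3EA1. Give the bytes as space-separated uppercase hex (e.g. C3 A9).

F3 91 98 98 E3 AE A1 DC A3 C6 95 F1 9D A3 82 25 E3 BA A1

U+D1618: 4-byte form → F3 91 98 98.
U+3BA1: 3-byte form → E3 AE A1.
U+0723: 2-byte form → DC A3.
U+0195: 2-byte form → C6 95.
U+5D8C2: 4-byte form → F1 9D A3 82.
U+0025: 1-byte form → 25.
U+3EA1: 3-byte form → E3 BA A1.
Concatenated (19 bytes): F3 91 98 98 E3 AE A1 DC A3 C6 95 F1 9D A3 82 25 E3 BA A1.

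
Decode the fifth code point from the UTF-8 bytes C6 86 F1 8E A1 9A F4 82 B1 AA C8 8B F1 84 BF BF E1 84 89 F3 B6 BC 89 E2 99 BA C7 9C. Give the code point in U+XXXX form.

Offset 0: leading byte 0xC6 = 11000110 → 2-byte char #1 = C6 86.
Offset 2: leading byte 0xF1 = 11110001 → 4-byte char #2 = F1 8E A1 9A.
Offset 6: leading byte 0xF4 = 11110100 → 4-byte char #3 = F4 82 B1 AA.
Offset 10: leading byte 0xC8 = 11001000 → 2-byte char #4 = C8 8B.
Offset 12: leading byte 0xF1 = 11110001 → 4-byte char #5 = F1 84 BF BF.
Leading byte 0xF1 = 11110001 matches 11110xxx → 4-byte sequence.
Byte 1: 0xF1 = 11110001, payload 001 (3 bits).
Byte 2: 0x84 = 10000100 (10xxxxxx ✓), payload 000100.
Byte 3: 0xBF = 10111111 (10xxxxxx ✓), payload 111111.
Byte 4: 0xBF = 10111111 (10xxxxxx ✓), payload 111111.
Concatenate: 001000100111111111111 = 0x44FFF (21 bits → U+44FFF).

U+44FFF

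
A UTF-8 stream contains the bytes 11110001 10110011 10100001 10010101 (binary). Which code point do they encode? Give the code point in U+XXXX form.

U+73855

Leading byte 0xF1 = 11110001 matches 11110xxx → 4-byte sequence.
Byte 1: 0xF1 = 11110001, payload 001 (3 bits).
Byte 2: 0xB3 = 10110011 (10xxxxxx ✓), payload 110011.
Byte 3: 0xA1 = 10100001 (10xxxxxx ✓), payload 100001.
Byte 4: 0x95 = 10010101 (10xxxxxx ✓), payload 010101.
Concatenate: 001110011100001010101 = 0x73855 (21 bits → U+73855).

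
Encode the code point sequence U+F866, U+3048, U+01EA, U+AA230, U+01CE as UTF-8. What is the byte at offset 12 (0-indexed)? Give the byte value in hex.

0xC7

U+F866 → 3-byte form EF A1 A6 at offsets 0–2.
U+3048 → 3-byte form E3 81 88 at offsets 3–5.
U+01EA → 2-byte form C7 AA at offsets 6–7.
U+AA230 → 4-byte form F2 AA 88 B0 at offsets 8–11.
U+01CE → 2-byte form C7 8E at offsets 12–13.
Offset 12 falls in char 5's range; it's byte 1 of C7 8E = 0xC7.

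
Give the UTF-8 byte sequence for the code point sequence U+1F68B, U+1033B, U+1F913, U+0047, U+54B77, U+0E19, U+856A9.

U+1F68B: 4-byte form → F0 9F 9A 8B.
U+1033B: 4-byte form → F0 90 8C BB.
U+1F913: 4-byte form → F0 9F A4 93.
U+0047: 1-byte form → 47.
U+54B77: 4-byte form → F1 94 AD B7.
U+0E19: 3-byte form → E0 B8 99.
U+856A9: 4-byte form → F2 85 9A A9.
Concatenated (24 bytes): F0 9F 9A 8B F0 90 8C BB F0 9F A4 93 47 F1 94 AD B7 E0 B8 99 F2 85 9A A9.

F0 9F 9A 8B F0 90 8C BB F0 9F A4 93 47 F1 94 AD B7 E0 B8 99 F2 85 9A A9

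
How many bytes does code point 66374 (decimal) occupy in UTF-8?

4

U+10346 = 0x10346. UTF-8 uses 1 byte below 0x80, 2 below 0x800, 3 below 0x10000, 4 up to 0x10FFFF. 0x10346 is in U+10000–U+10FFFF → 4 bytes.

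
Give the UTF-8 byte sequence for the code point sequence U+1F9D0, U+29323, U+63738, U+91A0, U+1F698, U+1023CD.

F0 9F A7 90 F0 A9 8C A3 F1 A3 9C B8 E9 86 A0 F0 9F 9A 98 F4 82 8F 8D

U+1F9D0: 4-byte form → F0 9F A7 90.
U+29323: 4-byte form → F0 A9 8C A3.
U+63738: 4-byte form → F1 A3 9C B8.
U+91A0: 3-byte form → E9 86 A0.
U+1F698: 4-byte form → F0 9F 9A 98.
U+1023CD: 4-byte form → F4 82 8F 8D.
Concatenated (23 bytes): F0 9F A7 90 F0 A9 8C A3 F1 A3 9C B8 E9 86 A0 F0 9F 9A 98 F4 82 8F 8D.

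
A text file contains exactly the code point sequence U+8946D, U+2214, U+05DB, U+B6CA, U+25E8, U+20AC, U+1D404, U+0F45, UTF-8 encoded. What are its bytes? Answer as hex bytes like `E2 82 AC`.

U+8946D: 4-byte form → F2 89 91 AD.
U+2214: 3-byte form → E2 88 94.
U+05DB: 2-byte form → D7 9B.
U+B6CA: 3-byte form → EB 9B 8A.
U+25E8: 3-byte form → E2 97 A8.
U+20AC: 3-byte form → E2 82 AC.
U+1D404: 4-byte form → F0 9D 90 84.
U+0F45: 3-byte form → E0 BD 85.
Concatenated (25 bytes): F2 89 91 AD E2 88 94 D7 9B EB 9B 8A E2 97 A8 E2 82 AC F0 9D 90 84 E0 BD 85.

F2 89 91 AD E2 88 94 D7 9B EB 9B 8A E2 97 A8 E2 82 AC F0 9D 90 84 E0 BD 85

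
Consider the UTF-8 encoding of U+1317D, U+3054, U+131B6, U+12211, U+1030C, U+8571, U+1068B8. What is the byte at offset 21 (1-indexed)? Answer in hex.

1-indexed offset 21 is 0-indexed offset 20.
U+1317D → 4-byte form F0 93 85 BD at offsets 0–3.
U+3054 → 3-byte form E3 81 94 at offsets 4–6.
U+131B6 → 4-byte form F0 93 86 B6 at offsets 7–10.
U+12211 → 4-byte form F0 92 88 91 at offsets 11–14.
U+1030C → 4-byte form F0 90 8C 8C at offsets 15–18.
U+8571 → 3-byte form E8 95 B1 at offsets 19–21.
Offset 20 falls in char 6's range; it's byte 2 of E8 95 B1 = 0x95.

0x95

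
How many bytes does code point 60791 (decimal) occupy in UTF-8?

3

U+ED77 = 0xED77. UTF-8 uses 1 byte below 0x80, 2 below 0x800, 3 below 0x10000, 4 up to 0x10FFFF. 0xED77 is in U+0800–U+FFFF → 3 bytes.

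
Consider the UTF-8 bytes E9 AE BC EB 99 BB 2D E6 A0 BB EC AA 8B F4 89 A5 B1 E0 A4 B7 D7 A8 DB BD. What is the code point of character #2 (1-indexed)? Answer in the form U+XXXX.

U+B67B

Offset 0: leading byte 0xE9 = 11101001 → 3-byte char #1 = E9 AE BC.
Offset 3: leading byte 0xEB = 11101011 → 3-byte char #2 = EB 99 BB.
Leading byte 0xEB = 11101011 matches 1110xxxx → 3-byte sequence.
Byte 1: 0xEB = 11101011, payload 1011 (4 bits).
Byte 2: 0x99 = 10011001 (10xxxxxx ✓), payload 011001.
Byte 3: 0xBB = 10111011 (10xxxxxx ✓), payload 111011.
Concatenate: 1011011001111011 = 0xB67B (16 bits → U+B67B).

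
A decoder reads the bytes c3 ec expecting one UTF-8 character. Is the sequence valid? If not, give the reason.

invalid (non-continuation byte where continuation expected)

Leading byte 0xC3 = 11000011 → 2-byte form.
Byte 2 is 0xEC = 11101100, which is not 10xxxxxx — expected a continuation byte.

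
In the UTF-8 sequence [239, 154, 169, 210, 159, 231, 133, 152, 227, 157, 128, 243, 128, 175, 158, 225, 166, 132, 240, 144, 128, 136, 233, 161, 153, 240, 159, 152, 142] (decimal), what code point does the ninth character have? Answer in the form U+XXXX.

U+1F60E

Offset 0: leading byte 0xEF = 11101111 → 3-byte char #1 = EF 9A A9.
Offset 3: leading byte 0xD2 = 11010010 → 2-byte char #2 = D2 9F.
Offset 5: leading byte 0xE7 = 11100111 → 3-byte char #3 = E7 85 98.
Offset 8: leading byte 0xE3 = 11100011 → 3-byte char #4 = E3 9D 80.
Offset 11: leading byte 0xF3 = 11110011 → 4-byte char #5 = F3 80 AF 9E.
Offset 15: leading byte 0xE1 = 11100001 → 3-byte char #6 = E1 A6 84.
Offset 18: leading byte 0xF0 = 11110000 → 4-byte char #7 = F0 90 80 88.
Offset 22: leading byte 0xE9 = 11101001 → 3-byte char #8 = E9 A1 99.
Offset 25: leading byte 0xF0 = 11110000 → 4-byte char #9 = F0 9F 98 8E.
Leading byte 0xF0 = 11110000 matches 11110xxx → 4-byte sequence.
Byte 1: 0xF0 = 11110000, payload 000 (3 bits).
Byte 2: 0x9F = 10011111 (10xxxxxx ✓), payload 011111.
Byte 3: 0x98 = 10011000 (10xxxxxx ✓), payload 011000.
Byte 4: 0x8E = 10001110 (10xxxxxx ✓), payload 001110.
Concatenate: 000011111011000001110 = 0x1F60E (21 bits → U+1F60E).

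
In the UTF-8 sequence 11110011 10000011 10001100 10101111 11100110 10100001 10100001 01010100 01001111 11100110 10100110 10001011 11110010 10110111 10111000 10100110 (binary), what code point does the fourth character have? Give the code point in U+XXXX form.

Offset 0: leading byte 0xF3 = 11110011 → 4-byte char #1 = F3 83 8C AF.
Offset 4: leading byte 0xE6 = 11100110 → 3-byte char #2 = E6 A1 A1.
Offset 7: leading byte 0x54 = 01010100 → 1-byte char #3 = 54.
Offset 8: leading byte 0x4F = 01001111 → 1-byte char #4 = 4F.
Leading byte 0x4F = 01001111 matches 0xxxxxxx → 1-byte sequence.
Byte 1: 0x4F = 01001111, payload 1001111 (7 bits).
Concatenate: 1001111 = 0x4F (7 bits → U+004F).

U+004F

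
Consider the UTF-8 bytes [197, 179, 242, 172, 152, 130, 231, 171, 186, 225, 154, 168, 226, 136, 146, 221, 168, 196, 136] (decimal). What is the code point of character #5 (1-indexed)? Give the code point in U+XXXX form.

U+2212

Offset 0: leading byte 0xC5 = 11000101 → 2-byte char #1 = C5 B3.
Offset 2: leading byte 0xF2 = 11110010 → 4-byte char #2 = F2 AC 98 82.
Offset 6: leading byte 0xE7 = 11100111 → 3-byte char #3 = E7 AB BA.
Offset 9: leading byte 0xE1 = 11100001 → 3-byte char #4 = E1 9A A8.
Offset 12: leading byte 0xE2 = 11100010 → 3-byte char #5 = E2 88 92.
Leading byte 0xE2 = 11100010 matches 1110xxxx → 3-byte sequence.
Byte 1: 0xE2 = 11100010, payload 0010 (4 bits).
Byte 2: 0x88 = 10001000 (10xxxxxx ✓), payload 001000.
Byte 3: 0x92 = 10010010 (10xxxxxx ✓), payload 010010.
Concatenate: 0010001000010010 = 0x2212 (16 bits → U+2212).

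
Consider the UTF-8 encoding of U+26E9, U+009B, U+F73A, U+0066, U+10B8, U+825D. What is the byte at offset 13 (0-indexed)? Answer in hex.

0x89

U+26E9 → 3-byte form E2 9B A9 at offsets 0–2.
U+009B → 2-byte form C2 9B at offsets 3–4.
U+F73A → 3-byte form EF 9C BA at offsets 5–7.
U+0066 → 1-byte form 66 at offsets 8–8.
U+10B8 → 3-byte form E1 82 B8 at offsets 9–11.
U+825D → 3-byte form E8 89 9D at offsets 12–14.
Offset 13 falls in char 6's range; it's byte 2 of E8 89 9D = 0x89.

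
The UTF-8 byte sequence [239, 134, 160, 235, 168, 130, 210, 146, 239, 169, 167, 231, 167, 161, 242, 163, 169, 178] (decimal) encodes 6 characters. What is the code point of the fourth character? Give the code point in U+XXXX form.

Offset 0: leading byte 0xEF = 11101111 → 3-byte char #1 = EF 86 A0.
Offset 3: leading byte 0xEB = 11101011 → 3-byte char #2 = EB A8 82.
Offset 6: leading byte 0xD2 = 11010010 → 2-byte char #3 = D2 92.
Offset 8: leading byte 0xEF = 11101111 → 3-byte char #4 = EF A9 A7.
Leading byte 0xEF = 11101111 matches 1110xxxx → 3-byte sequence.
Byte 1: 0xEF = 11101111, payload 1111 (4 bits).
Byte 2: 0xA9 = 10101001 (10xxxxxx ✓), payload 101001.
Byte 3: 0xA7 = 10100111 (10xxxxxx ✓), payload 100111.
Concatenate: 1111101001100111 = 0xFA67 (16 bits → U+FA67).

U+FA67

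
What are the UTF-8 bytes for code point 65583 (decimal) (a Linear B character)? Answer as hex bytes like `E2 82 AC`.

F0 90 80 AF

U+1002F = 0x1002F = 65583 decimal. In range U+10000–U+10FFFF → 4-byte form: 11110xxx 10xxxxxx 10xxxxxx 10xxxxxx.
Binary (21 bits): 000010000000000101111.
Split 3+6+6+6: 000 | 010000 | 000000 | 101111.
Byte 1: 11110000 = 0xF0.
Byte 2: 10010000 = 0x90.
Byte 3: 10000000 = 0x80.
Byte 4: 10101111 = 0xAF.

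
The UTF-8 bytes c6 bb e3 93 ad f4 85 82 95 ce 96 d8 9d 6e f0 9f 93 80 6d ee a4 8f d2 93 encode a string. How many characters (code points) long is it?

10

Byte at offset 0: 0xC6 = 11000110 → 2-byte char (#1). Advance 2.
Byte at offset 2: 0xE3 = 11100011 → 3-byte char (#2). Advance 3.
Byte at offset 5: 0xF4 = 11110100 → 4-byte char (#3). Advance 4.
Byte at offset 9: 0xCE = 11001110 → 2-byte char (#4). Advance 2.
Byte at offset 11: 0xD8 = 11011000 → 2-byte char (#5). Advance 2.
Byte at offset 13: 0x6E = 01101110 → 1-byte char (#6). Advance 1.
Byte at offset 14: 0xF0 = 11110000 → 4-byte char (#7). Advance 4.
Byte at offset 18: 0x6D = 01101101 → 1-byte char (#8). Advance 1.
Byte at offset 19: 0xEE = 11101110 → 3-byte char (#9). Advance 3.
Byte at offset 22: 0xD2 = 11010010 → 2-byte char (#10). Advance 2.
Reached end at offset 24 after 10 code points.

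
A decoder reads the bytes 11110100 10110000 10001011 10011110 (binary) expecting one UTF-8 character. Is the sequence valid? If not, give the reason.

invalid (encodes a value above U+10FFFF)

Leading byte 0xF4 = 11110100 → 4-byte form.
Payload = 0x1302DE, which exceeds U+10FFFF, the maximum Unicode code point. (Leading bytes F5–FF, or F4 followed by ≥ 0x90, are invalid.)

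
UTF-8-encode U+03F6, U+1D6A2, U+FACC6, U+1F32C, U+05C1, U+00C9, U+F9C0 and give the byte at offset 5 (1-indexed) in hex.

0x9A

1-indexed offset 5 is 0-indexed offset 4.
U+03F6 → 2-byte form CF B6 at offsets 0–1.
U+1D6A2 → 4-byte form F0 9D 9A A2 at offsets 2–5.
Offset 4 falls in char 2's range; it's byte 3 of F0 9D 9A A2 = 0x9A.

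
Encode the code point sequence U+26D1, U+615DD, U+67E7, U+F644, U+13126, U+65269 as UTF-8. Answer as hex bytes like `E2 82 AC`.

U+26D1: 3-byte form → E2 9B 91.
U+615DD: 4-byte form → F1 A1 97 9D.
U+67E7: 3-byte form → E6 9F A7.
U+F644: 3-byte form → EF 99 84.
U+13126: 4-byte form → F0 93 84 A6.
U+65269: 4-byte form → F1 A5 89 A9.
Concatenated (21 bytes): E2 9B 91 F1 A1 97 9D E6 9F A7 EF 99 84 F0 93 84 A6 F1 A5 89 A9.

E2 9B 91 F1 A1 97 9D E6 9F A7 EF 99 84 F0 93 84 A6 F1 A5 89 A9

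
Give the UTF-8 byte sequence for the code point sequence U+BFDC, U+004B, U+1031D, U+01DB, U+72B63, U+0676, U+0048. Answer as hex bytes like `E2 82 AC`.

EB BF 9C 4B F0 90 8C 9D C7 9B F1 B2 AD A3 D9 B6 48

U+BFDC: 3-byte form → EB BF 9C.
U+004B: 1-byte form → 4B.
U+1031D: 4-byte form → F0 90 8C 9D.
U+01DB: 2-byte form → C7 9B.
U+72B63: 4-byte form → F1 B2 AD A3.
U+0676: 2-byte form → D9 B6.
U+0048: 1-byte form → 48.
Concatenated (17 bytes): EB BF 9C 4B F0 90 8C 9D C7 9B F1 B2 AD A3 D9 B6 48.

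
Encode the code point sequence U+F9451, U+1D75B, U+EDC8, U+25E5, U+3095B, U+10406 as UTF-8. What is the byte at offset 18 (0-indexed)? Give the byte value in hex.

0xF0

U+F9451 → 4-byte form F3 B9 91 91 at offsets 0–3.
U+1D75B → 4-byte form F0 9D 9D 9B at offsets 4–7.
U+EDC8 → 3-byte form EE B7 88 at offsets 8–10.
U+25E5 → 3-byte form E2 97 A5 at offsets 11–13.
U+3095B → 4-byte form F0 B0 A5 9B at offsets 14–17.
U+10406 → 4-byte form F0 90 90 86 at offsets 18–21.
Offset 18 falls in char 6's range; it's byte 1 of F0 90 90 86 = 0xF0.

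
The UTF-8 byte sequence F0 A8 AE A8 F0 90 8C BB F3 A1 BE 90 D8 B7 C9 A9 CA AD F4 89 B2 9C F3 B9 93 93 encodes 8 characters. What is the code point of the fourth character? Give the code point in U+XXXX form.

U+0637

Offset 0: leading byte 0xF0 = 11110000 → 4-byte char #1 = F0 A8 AE A8.
Offset 4: leading byte 0xF0 = 11110000 → 4-byte char #2 = F0 90 8C BB.
Offset 8: leading byte 0xF3 = 11110011 → 4-byte char #3 = F3 A1 BE 90.
Offset 12: leading byte 0xD8 = 11011000 → 2-byte char #4 = D8 B7.
Leading byte 0xD8 = 11011000 matches 110xxxxx → 2-byte sequence.
Byte 1: 0xD8 = 11011000, payload 11000 (5 bits).
Byte 2: 0xB7 = 10110111 (10xxxxxx ✓), payload 110111.
Concatenate: 11000110111 = 0x637 (11 bits → U+0637).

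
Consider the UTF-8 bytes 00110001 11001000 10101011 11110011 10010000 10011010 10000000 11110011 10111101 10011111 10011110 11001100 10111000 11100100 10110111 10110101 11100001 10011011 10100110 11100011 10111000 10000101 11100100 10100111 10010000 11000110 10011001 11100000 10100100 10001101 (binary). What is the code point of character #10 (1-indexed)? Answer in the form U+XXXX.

Offset 0: leading byte 0x31 = 00110001 → 1-byte char #1 = 31.
Offset 1: leading byte 0xC8 = 11001000 → 2-byte char #2 = C8 AB.
Offset 3: leading byte 0xF3 = 11110011 → 4-byte char #3 = F3 90 9A 80.
Offset 7: leading byte 0xF3 = 11110011 → 4-byte char #4 = F3 BD 9F 9E.
Offset 11: leading byte 0xCC = 11001100 → 2-byte char #5 = CC B8.
Offset 13: leading byte 0xE4 = 11100100 → 3-byte char #6 = E4 B7 B5.
Offset 16: leading byte 0xE1 = 11100001 → 3-byte char #7 = E1 9B A6.
Offset 19: leading byte 0xE3 = 11100011 → 3-byte char #8 = E3 B8 85.
Offset 22: leading byte 0xE4 = 11100100 → 3-byte char #9 = E4 A7 90.
Offset 25: leading byte 0xC6 = 11000110 → 2-byte char #10 = C6 99.
Leading byte 0xC6 = 11000110 matches 110xxxxx → 2-byte sequence.
Byte 1: 0xC6 = 11000110, payload 00110 (5 bits).
Byte 2: 0x99 = 10011001 (10xxxxxx ✓), payload 011001.
Concatenate: 00110011001 = 0x199 (11 bits → U+0199).

U+0199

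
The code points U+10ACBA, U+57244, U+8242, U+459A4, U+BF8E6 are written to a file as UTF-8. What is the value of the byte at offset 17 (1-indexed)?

1-indexed offset 17 is 0-indexed offset 16.
U+10ACBA → 4-byte form F4 8A B2 BA at offsets 0–3.
U+57244 → 4-byte form F1 97 89 84 at offsets 4–7.
U+8242 → 3-byte form E8 89 82 at offsets 8–10.
U+459A4 → 4-byte form F1 85 A6 A4 at offsets 11–14.
U+BF8E6 → 4-byte form F2 BF A3 A6 at offsets 15–18.
Offset 16 falls in char 5's range; it's byte 2 of F2 BF A3 A6 = 0xBF.

0xBF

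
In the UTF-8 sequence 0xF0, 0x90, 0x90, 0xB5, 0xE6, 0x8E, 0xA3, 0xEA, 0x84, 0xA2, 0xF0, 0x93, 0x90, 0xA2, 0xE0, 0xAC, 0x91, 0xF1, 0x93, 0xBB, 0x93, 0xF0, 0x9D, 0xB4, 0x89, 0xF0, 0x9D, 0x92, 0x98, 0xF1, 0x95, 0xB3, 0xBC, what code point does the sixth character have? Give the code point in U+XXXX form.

U+53ED3

Offset 0: leading byte 0xF0 = 11110000 → 4-byte char #1 = F0 90 90 B5.
Offset 4: leading byte 0xE6 = 11100110 → 3-byte char #2 = E6 8E A3.
Offset 7: leading byte 0xEA = 11101010 → 3-byte char #3 = EA 84 A2.
Offset 10: leading byte 0xF0 = 11110000 → 4-byte char #4 = F0 93 90 A2.
Offset 14: leading byte 0xE0 = 11100000 → 3-byte char #5 = E0 AC 91.
Offset 17: leading byte 0xF1 = 11110001 → 4-byte char #6 = F1 93 BB 93.
Leading byte 0xF1 = 11110001 matches 11110xxx → 4-byte sequence.
Byte 1: 0xF1 = 11110001, payload 001 (3 bits).
Byte 2: 0x93 = 10010011 (10xxxxxx ✓), payload 010011.
Byte 3: 0xBB = 10111011 (10xxxxxx ✓), payload 111011.
Byte 4: 0x93 = 10010011 (10xxxxxx ✓), payload 010011.
Concatenate: 001010011111011010011 = 0x53ED3 (21 bits → U+53ED3).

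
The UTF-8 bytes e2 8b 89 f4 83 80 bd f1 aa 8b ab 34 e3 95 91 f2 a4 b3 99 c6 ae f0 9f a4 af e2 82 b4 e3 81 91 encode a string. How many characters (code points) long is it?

Byte at offset 0: 0xE2 = 11100010 → 3-byte char (#1). Advance 3.
Byte at offset 3: 0xF4 = 11110100 → 4-byte char (#2). Advance 4.
Byte at offset 7: 0xF1 = 11110001 → 4-byte char (#3). Advance 4.
Byte at offset 11: 0x34 = 00110100 → 1-byte char (#4). Advance 1.
Byte at offset 12: 0xE3 = 11100011 → 3-byte char (#5). Advance 3.
Byte at offset 15: 0xF2 = 11110010 → 4-byte char (#6). Advance 4.
Byte at offset 19: 0xC6 = 11000110 → 2-byte char (#7). Advance 2.
Byte at offset 21: 0xF0 = 11110000 → 4-byte char (#8). Advance 4.
Byte at offset 25: 0xE2 = 11100010 → 3-byte char (#9). Advance 3.
Byte at offset 28: 0xE3 = 11100011 → 3-byte char (#10). Advance 3.
Reached end at offset 31 after 10 code points.

10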